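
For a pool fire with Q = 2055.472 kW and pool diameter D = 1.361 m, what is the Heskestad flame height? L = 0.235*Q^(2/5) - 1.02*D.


Q^(2/5) = 21.143
0.235 * Q^(2/5) = 4.9686
1.02 * D = 1.3882
L = 3.5804 m

3.5804 m


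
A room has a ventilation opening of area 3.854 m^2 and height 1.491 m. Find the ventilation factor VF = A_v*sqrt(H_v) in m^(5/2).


sqrt(H_v) = 1.2211
VF = 3.854 * 1.2211 = 4.7060 m^(5/2)

4.7060 m^(5/2)


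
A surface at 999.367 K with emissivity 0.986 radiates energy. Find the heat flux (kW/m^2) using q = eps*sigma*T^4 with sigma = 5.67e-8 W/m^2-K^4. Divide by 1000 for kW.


T^4 = 9.9747e+11
q = 0.986 * 5.67e-8 * 9.9747e+11 / 1000 = 55.765 kW/m^2

55.765 kW/m^2


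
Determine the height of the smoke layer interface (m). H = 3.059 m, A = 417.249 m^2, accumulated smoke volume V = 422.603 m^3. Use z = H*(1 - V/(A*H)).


V/(A*H) = 0.33110
1 - 0.33110 = 0.66890
z = 3.059 * 0.66890 = 2.0462 m

2.0462 m


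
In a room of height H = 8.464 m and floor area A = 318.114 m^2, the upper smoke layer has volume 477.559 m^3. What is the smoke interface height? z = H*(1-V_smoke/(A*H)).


V/(A*H) = 0.17737
1 - 0.17737 = 0.82263
z = 8.464 * 0.82263 = 6.9628 m

6.9628 m


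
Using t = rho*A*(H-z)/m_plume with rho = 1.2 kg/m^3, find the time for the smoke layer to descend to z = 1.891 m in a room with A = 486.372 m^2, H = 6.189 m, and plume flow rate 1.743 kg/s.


H - z = 4.298 m
t = 1.2 * 486.372 * 4.298 / 1.743 = 1439.2 s

1439.2 s


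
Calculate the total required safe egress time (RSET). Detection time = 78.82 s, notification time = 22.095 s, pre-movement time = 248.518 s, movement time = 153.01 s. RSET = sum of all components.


Total = 78.82 + 22.095 + 248.518 + 153.01 = 502.443 s

502.443 s


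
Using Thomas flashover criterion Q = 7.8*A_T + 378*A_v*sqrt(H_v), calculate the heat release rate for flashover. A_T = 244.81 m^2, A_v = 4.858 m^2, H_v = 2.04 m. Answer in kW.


7.8*A_T = 1909.518
sqrt(H_v) = 1.4283
378*A_v*sqrt(H_v) = 2622.8
Q = 1909.518 + 2622.8 = 4532.3 kW

4532.3 kW


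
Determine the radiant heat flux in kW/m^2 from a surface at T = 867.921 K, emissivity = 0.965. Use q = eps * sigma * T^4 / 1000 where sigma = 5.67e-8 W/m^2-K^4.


T^4 = 5.6744e+11
q = 0.965 * 5.67e-8 * 5.6744e+11 / 1000 = 31.048 kW/m^2

31.048 kW/m^2


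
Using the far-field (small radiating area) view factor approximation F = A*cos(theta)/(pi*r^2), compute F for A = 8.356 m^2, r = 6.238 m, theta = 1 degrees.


cos(1 deg) = 0.99985
pi*r^2 = 122.25
F = 8.356 * 0.99985 / 122.25 = 0.068343

0.068343


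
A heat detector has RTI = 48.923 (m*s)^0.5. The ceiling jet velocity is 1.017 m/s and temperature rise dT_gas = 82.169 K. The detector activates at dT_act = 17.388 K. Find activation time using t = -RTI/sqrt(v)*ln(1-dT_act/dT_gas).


dT_act/dT_gas = 0.21161
ln(1 - 0.21161) = -0.23777
t = -48.923 / sqrt(1.017) * -0.23777 = 11.535 s

11.535 s


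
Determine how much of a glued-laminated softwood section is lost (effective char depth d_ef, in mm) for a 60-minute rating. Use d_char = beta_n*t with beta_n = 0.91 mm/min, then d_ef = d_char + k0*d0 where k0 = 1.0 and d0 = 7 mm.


d_char = 0.91 * 60 = 54.6 mm
d_ef = 54.6 + 1.0*7 = 61.6 mm

61.6 mm


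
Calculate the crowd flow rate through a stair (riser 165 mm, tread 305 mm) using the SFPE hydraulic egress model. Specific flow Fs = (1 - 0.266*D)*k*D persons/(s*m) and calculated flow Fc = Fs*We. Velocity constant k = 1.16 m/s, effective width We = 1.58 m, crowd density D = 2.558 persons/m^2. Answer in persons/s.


1 - 0.266*D = 1 - 0.266*2.558 = 0.31957
Fs = 0.31957 * 1.16 * 2.558 = 0.94826 persons/(s*m)
Fc = 0.94826 * 1.58 = 1.4983 persons/s

1.4983 persons/s


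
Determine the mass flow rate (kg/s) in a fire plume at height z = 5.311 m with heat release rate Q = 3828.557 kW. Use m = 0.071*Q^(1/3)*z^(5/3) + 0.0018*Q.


Q^(1/3) = 15.644
z^(5/3) = 16.167
First term = 0.071 * 15.644 * 16.167 = 17.957
Second term = 0.0018 * 3828.557 = 6.8914
m = 24.848 kg/s

24.848 kg/s


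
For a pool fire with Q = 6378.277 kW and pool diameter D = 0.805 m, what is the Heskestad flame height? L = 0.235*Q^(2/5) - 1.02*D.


Q^(2/5) = 33.257
0.235 * Q^(2/5) = 7.8154
1.02 * D = 0.82110
L = 6.9943 m

6.9943 m


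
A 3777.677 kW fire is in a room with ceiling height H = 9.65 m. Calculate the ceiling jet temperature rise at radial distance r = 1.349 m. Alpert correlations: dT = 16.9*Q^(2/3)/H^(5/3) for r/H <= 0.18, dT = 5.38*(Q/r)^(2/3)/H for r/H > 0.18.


r/H = 1.349 / 9.65 = 0.13979
r/H <= 0.18, so dT = 16.9*Q^(2/3)/H^(5/3)
Q^(2/3) = 242.56
H^(5/3) = 43.740
dT = 16.9 * 242.56 / 43.740 = 93.718 K

93.718 K


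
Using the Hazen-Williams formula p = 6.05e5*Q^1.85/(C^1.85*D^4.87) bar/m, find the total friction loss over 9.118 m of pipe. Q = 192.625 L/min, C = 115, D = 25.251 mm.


Q^1.85 = 16855
C^1.85 = 6490.7
D^4.87 = 6746782
p/m = 0.23286 bar/m
p_total = 0.23286 * 9.118 = 2.1232 bar

2.1232 bar


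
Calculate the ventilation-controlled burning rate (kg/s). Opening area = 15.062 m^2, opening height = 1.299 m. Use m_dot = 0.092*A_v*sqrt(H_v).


sqrt(H_v) = 1.1397
m_dot = 0.092 * 15.062 * 1.1397 = 1.5793 kg/s

1.5793 kg/s


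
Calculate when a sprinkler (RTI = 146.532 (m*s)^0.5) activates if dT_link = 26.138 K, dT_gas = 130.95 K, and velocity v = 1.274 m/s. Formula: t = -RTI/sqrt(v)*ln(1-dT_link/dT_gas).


dT_link/dT_gas = 0.19960
ln(1 - 0.19960) = -0.22265
t = -146.532 / sqrt(1.274) * -0.22265 = 28.904 s

28.904 s


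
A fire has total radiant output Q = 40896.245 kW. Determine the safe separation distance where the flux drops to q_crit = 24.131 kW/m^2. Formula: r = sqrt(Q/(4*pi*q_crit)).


4*pi*q_crit = 303.24
Q/(4*pi*q_crit) = 134.86
r = sqrt(134.86) = 11.613 m

11.613 m


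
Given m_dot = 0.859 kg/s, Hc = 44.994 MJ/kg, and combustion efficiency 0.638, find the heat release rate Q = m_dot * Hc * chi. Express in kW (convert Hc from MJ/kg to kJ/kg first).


Hc = 44.994 MJ/kg = 44.994 * 1000 kJ/kg = 44994 kJ/kg
Q = 0.859 kg/s * 44994 kJ/kg * 0.638 = 24659 kW

24659 kW


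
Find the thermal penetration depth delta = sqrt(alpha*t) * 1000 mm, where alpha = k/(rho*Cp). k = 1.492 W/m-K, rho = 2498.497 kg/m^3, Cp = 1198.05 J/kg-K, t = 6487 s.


alpha = 1.492 / (2498.497 * 1198.05) = 4.9844e-07 m^2/s
alpha * t = 0.0032334
delta = sqrt(0.0032334) * 1000 = 56.863 mm

56.863 mm


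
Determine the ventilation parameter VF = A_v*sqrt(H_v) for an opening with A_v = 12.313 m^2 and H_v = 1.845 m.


sqrt(H_v) = 1.3583
VF = 12.313 * 1.3583 = 16.725 m^(5/2)

16.725 m^(5/2)


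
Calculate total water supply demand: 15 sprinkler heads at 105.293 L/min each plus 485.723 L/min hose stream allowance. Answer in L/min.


Sprinkler demand = 15 * 105.293 = 1579.395 L/min
Total = 1579.395 + 485.723 = 2065.118 L/min

2065.118 L/min


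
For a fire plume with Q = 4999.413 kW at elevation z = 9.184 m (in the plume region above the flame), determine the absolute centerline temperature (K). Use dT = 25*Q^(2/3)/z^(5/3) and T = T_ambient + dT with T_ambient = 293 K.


Q^(2/3) = 292.38
z^(5/3) = 40.277
dT = 25 * 292.38 / 40.277 = 181.48 K
T = 293 + 181.48 = 474.48 K

474.48 K


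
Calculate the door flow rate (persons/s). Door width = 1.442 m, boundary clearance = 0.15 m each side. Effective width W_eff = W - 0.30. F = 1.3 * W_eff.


W_eff = 1.442 - 0.30 = 1.142 m
F = 1.3 * 1.142 = 1.4846 persons/s

1.4846 persons/s


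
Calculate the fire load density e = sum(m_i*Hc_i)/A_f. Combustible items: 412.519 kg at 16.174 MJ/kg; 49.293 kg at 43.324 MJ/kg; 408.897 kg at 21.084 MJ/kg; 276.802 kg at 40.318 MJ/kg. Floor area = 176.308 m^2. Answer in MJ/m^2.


Total energy = 412.519*16.174 + 49.293*43.324 + 408.897*21.084 + 276.802*40.318
= 6672.082 + 2135.570 + 8621.184 + 11160.10
= 28588.94 MJ
e = 28588.94 / 176.308 = 162.15 MJ/m^2

162.15 MJ/m^2


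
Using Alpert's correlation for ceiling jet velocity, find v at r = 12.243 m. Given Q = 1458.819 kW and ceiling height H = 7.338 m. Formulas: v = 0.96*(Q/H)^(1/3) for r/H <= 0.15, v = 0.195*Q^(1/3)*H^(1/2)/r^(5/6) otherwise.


r/H = 12.243 / 7.338 = 1.6684
r/H > 0.15, so v = 0.195*Q^(1/3)*H^(1/2)/r^(5/6)
Q^(1/3) = 11.341
H^(1/2) = 2.7089
r^(5/6) = 8.0644
v = 0.195 * 11.341 * 2.7089 / 8.0644 = 0.74288 m/s

0.74288 m/s


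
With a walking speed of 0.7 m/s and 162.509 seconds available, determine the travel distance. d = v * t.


d = 0.7 * 162.509 = 113.76 m

113.76 m


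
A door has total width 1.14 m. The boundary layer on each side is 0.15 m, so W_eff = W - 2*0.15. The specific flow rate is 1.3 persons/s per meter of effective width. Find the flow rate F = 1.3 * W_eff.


W_eff = 1.14 - 0.30 = 0.84 m
F = 1.3 * 0.84 = 1.092 persons/s

1.092 persons/s


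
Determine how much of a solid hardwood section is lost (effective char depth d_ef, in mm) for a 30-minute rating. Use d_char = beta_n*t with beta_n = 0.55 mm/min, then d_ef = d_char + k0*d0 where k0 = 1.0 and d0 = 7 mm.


d_char = 0.55 * 30 = 16.5 mm
d_ef = 16.5 + 1.0*7 = 23.5 mm

23.5 mm


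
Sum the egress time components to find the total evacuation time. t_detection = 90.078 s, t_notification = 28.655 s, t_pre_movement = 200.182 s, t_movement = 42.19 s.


Total = 90.078 + 28.655 + 200.182 + 42.19 = 361.105 s

361.105 s


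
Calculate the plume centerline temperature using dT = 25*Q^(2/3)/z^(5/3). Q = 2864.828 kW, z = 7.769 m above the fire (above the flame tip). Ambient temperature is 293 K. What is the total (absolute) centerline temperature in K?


Q^(2/3) = 201.71
z^(5/3) = 30.475
dT = 25 * 201.71 / 30.475 = 165.47 K
T = 293 + 165.47 = 458.47 K

458.47 K


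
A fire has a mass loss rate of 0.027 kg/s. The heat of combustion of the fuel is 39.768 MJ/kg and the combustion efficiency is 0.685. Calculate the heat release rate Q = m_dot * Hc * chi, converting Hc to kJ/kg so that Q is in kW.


Hc = 39.768 MJ/kg = 39.768 * 1000 kJ/kg = 39768 kJ/kg
Q = 0.027 kg/s * 39768 kJ/kg * 0.685 = 735.51 kW

735.51 kW


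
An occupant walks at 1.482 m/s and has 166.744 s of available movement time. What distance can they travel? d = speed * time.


d = 1.482 * 166.744 = 247.11 m

247.11 m


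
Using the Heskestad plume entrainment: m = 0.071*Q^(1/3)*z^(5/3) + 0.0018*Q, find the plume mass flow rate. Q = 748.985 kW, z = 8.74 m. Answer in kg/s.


Q^(1/3) = 9.0815
z^(5/3) = 37.084
First term = 0.071 * 9.0815 * 37.084 = 23.911
Second term = 0.0018 * 748.985 = 1.3482
m = 25.259 kg/s

25.259 kg/s


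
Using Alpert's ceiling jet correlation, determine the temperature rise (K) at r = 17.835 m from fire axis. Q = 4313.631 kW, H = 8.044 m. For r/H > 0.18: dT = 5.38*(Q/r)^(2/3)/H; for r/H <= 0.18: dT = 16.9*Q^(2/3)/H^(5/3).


r/H = 17.835 / 8.044 = 2.2172
r/H > 0.18, so dT = 5.38*(Q/r)^(2/3)/H
Q/r = 241.86
(Q/r)^(2/3) = 38.819
dT = 5.38 * 38.819 / 8.044 = 25.963 K

25.963 K


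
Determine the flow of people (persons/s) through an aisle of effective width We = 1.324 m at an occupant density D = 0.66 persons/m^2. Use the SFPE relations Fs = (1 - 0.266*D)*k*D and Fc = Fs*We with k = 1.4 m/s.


1 - 0.266*D = 1 - 0.266*0.66 = 0.82444
Fs = 0.82444 * 1.4 * 0.66 = 0.76178 persons/(s*m)
Fc = 0.76178 * 1.324 = 1.0086 persons/s

1.0086 persons/s


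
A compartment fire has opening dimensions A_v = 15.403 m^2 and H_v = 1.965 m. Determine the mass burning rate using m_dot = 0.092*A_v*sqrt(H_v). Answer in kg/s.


sqrt(H_v) = 1.4018
m_dot = 0.092 * 15.403 * 1.4018 = 1.9864 kg/s

1.9864 kg/s


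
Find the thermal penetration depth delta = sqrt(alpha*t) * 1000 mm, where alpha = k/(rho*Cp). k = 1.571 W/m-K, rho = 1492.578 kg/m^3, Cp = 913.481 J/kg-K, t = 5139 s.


alpha = 1.571 / (1492.578 * 913.481) = 1.1522e-06 m^2/s
alpha * t = 0.0059213
delta = sqrt(0.0059213) * 1000 = 76.950 mm

76.950 mm


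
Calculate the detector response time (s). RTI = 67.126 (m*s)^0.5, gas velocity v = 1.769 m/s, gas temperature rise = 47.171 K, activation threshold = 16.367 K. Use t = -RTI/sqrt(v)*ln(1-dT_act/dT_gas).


dT_act/dT_gas = 0.34697
ln(1 - 0.34697) = -0.42613
t = -67.126 / sqrt(1.769) * -0.42613 = 21.507 s

21.507 s


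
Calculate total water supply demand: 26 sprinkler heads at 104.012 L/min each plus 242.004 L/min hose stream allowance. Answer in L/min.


Sprinkler demand = 26 * 104.012 = 2704.312 L/min
Total = 2704.312 + 242.004 = 2946.316 L/min

2946.316 L/min


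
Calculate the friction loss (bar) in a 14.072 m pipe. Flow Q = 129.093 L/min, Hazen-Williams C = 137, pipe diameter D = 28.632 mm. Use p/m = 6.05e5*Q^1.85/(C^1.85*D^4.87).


Q^1.85 = 8038.4
C^1.85 = 8972.9
D^4.87 = 1.2441e+07
p/m = 0.043564 bar/m
p_total = 0.043564 * 14.072 = 0.61303 bar

0.61303 bar


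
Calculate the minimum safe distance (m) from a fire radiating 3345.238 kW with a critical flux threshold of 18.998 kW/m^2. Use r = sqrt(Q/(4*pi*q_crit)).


4*pi*q_crit = 238.74
Q/(4*pi*q_crit) = 14.012
r = sqrt(14.012) = 3.7433 m

3.7433 m


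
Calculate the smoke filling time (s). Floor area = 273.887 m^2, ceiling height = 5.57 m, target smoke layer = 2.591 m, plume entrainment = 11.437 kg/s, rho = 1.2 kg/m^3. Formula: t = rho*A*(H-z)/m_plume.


H - z = 2.979 m
t = 1.2 * 273.887 * 2.979 / 11.437 = 85.607 s

85.607 s


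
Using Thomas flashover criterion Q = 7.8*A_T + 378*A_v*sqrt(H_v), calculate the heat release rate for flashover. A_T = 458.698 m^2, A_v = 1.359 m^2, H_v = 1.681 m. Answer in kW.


7.8*A_T = 3577.8
sqrt(H_v) = 1.2965
378*A_v*sqrt(H_v) = 666.03
Q = 3577.8 + 666.03 = 4243.9 kW

4243.9 kW


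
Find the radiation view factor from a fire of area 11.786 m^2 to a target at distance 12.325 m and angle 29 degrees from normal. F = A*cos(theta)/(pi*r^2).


cos(29 deg) = 0.87462
pi*r^2 = 477.23
F = 11.786 * 0.87462 / 477.23 = 0.021600

0.021600


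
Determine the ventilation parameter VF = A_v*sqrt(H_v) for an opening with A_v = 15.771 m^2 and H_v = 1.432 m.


sqrt(H_v) = 1.1967
VF = 15.771 * 1.1967 = 18.873 m^(5/2)

18.873 m^(5/2)


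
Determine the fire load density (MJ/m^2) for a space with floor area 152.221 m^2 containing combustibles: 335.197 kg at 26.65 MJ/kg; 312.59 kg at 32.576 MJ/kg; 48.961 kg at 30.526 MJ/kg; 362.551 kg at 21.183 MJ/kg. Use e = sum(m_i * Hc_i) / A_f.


Total energy = 335.197*26.65 + 312.59*32.576 + 48.961*30.526 + 362.551*21.183
= 8933.000 + 10182.93 + 1494.583 + 7679.918
= 28290.43 MJ
e = 28290.43 / 152.221 = 185.85 MJ/m^2

185.85 MJ/m^2


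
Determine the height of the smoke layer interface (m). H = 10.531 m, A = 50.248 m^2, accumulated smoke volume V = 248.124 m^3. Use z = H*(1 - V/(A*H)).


V/(A*H) = 0.46890
1 - 0.46890 = 0.53110
z = 10.531 * 0.53110 = 5.5930 m

5.5930 m


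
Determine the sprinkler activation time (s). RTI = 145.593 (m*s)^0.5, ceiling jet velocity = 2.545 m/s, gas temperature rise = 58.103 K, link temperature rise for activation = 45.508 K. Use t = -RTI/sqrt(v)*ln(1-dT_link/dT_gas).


dT_link/dT_gas = 0.78323
ln(1 - 0.78323) = -1.5289
t = -145.593 / sqrt(2.545) * -1.5289 = 139.53 s

139.53 s


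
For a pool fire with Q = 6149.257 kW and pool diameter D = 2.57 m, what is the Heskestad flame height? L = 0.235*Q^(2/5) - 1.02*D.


Q^(2/5) = 32.774
0.235 * Q^(2/5) = 7.7019
1.02 * D = 2.6214
L = 5.0805 m

5.0805 m


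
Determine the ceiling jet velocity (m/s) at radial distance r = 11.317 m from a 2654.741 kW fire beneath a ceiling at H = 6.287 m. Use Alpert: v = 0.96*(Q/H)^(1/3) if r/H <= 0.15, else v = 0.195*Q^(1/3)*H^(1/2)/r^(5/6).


r/H = 11.317 / 6.287 = 1.8001
r/H > 0.15, so v = 0.195*Q^(1/3)*H^(1/2)/r^(5/6)
Q^(1/3) = 13.847
H^(1/2) = 2.5074
r^(5/6) = 7.5528
v = 0.195 * 13.847 * 2.5074 / 7.5528 = 0.89637 m/s

0.89637 m/s


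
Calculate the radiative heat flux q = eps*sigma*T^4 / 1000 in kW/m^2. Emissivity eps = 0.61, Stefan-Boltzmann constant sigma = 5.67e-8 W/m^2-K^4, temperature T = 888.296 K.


T^4 = 6.2263e+11
q = 0.61 * 5.67e-8 * 6.2263e+11 / 1000 = 21.535 kW/m^2

21.535 kW/m^2


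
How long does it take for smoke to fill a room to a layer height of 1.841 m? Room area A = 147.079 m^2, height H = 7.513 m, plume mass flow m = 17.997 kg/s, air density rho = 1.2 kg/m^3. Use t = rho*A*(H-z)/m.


H - z = 5.672 m
t = 1.2 * 147.079 * 5.672 / 17.997 = 55.625 s

55.625 s


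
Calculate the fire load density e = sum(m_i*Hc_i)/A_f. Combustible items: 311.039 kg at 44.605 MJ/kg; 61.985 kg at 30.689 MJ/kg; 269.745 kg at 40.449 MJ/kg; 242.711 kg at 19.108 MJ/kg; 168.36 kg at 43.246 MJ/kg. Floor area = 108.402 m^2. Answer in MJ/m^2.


Total energy = 311.039*44.605 + 61.985*30.689 + 269.745*40.449 + 242.711*19.108 + 168.36*43.246
= 13873.89 + 1902.258 + 10910.92 + 4637.722 + 7280.897
= 38605.69 MJ
e = 38605.69 / 108.402 = 356.13 MJ/m^2

356.13 MJ/m^2


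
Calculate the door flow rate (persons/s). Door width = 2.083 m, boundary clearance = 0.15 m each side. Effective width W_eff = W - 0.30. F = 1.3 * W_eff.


W_eff = 2.083 - 0.30 = 1.783 m
F = 1.3 * 1.783 = 2.3179 persons/s

2.3179 persons/s


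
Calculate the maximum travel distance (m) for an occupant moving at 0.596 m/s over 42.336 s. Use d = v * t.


d = 0.596 * 42.336 = 25.232 m

25.232 m


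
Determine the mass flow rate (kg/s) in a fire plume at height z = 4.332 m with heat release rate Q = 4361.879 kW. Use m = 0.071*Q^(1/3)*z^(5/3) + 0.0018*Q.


Q^(1/3) = 16.339
z^(5/3) = 11.512
First term = 0.071 * 16.339 * 11.512 = 13.355
Second term = 0.0018 * 4361.879 = 7.8514
m = 21.206 kg/s

21.206 kg/s


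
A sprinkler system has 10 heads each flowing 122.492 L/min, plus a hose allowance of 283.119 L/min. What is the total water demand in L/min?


Sprinkler demand = 10 * 122.492 = 1224.92 L/min
Total = 1224.92 + 283.119 = 1508.039 L/min

1508.039 L/min


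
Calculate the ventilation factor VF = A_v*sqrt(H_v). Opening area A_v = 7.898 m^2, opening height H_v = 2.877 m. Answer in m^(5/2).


sqrt(H_v) = 1.6962
VF = 7.898 * 1.6962 = 13.396 m^(5/2)

13.396 m^(5/2)


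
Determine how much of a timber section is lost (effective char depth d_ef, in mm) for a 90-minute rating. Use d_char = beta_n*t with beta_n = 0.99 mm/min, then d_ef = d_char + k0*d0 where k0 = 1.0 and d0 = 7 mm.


d_char = 0.99 * 90 = 89.1 mm
d_ef = 89.1 + 1.0*7 = 96.1 mm

96.1 mm


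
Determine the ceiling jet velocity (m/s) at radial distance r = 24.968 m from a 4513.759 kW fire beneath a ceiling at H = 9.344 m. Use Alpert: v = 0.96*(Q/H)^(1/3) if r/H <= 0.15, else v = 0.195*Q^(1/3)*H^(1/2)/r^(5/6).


r/H = 24.968 / 9.344 = 2.6721
r/H > 0.15, so v = 0.195*Q^(1/3)*H^(1/2)/r^(5/6)
Q^(1/3) = 16.526
H^(1/2) = 3.0568
r^(5/6) = 14.604
v = 0.195 * 16.526 * 3.0568 / 14.604 = 0.67452 m/s

0.67452 m/s


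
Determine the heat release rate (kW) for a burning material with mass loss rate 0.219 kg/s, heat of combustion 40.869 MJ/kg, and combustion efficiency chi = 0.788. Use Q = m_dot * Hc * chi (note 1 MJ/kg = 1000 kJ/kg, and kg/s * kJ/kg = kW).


Hc = 40.869 MJ/kg = 40.869 * 1000 kJ/kg = 40869 kJ/kg
Q = 0.219 kg/s * 40869 kJ/kg * 0.788 = 7052.8 kW

7052.8 kW


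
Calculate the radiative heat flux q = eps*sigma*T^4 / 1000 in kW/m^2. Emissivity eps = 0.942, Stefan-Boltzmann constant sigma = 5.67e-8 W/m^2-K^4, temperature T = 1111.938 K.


T^4 = 1.5287e+12
q = 0.942 * 5.67e-8 * 1.5287e+12 / 1000 = 81.650 kW/m^2

81.650 kW/m^2


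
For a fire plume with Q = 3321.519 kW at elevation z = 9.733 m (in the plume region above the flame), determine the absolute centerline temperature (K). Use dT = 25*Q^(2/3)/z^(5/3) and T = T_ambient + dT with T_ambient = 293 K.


Q^(2/3) = 222.62
z^(5/3) = 44.369
dT = 25 * 222.62 / 44.369 = 125.44 K
T = 293 + 125.44 = 418.44 K

418.44 K


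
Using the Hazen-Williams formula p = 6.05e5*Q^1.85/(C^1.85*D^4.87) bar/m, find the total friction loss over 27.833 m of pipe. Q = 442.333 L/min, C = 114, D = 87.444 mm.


Q^1.85 = 78458
C^1.85 = 6386.7
D^4.87 = 2.8591e+09
p/m = 0.0025995 bar/m
p_total = 0.0025995 * 27.833 = 0.072352 bar

0.072352 bar


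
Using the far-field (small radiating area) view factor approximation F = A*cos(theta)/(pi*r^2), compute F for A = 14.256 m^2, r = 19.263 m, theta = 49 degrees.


cos(49 deg) = 0.65606
pi*r^2 = 1165.7
F = 14.256 * 0.65606 / 1165.7 = 0.0080231

0.0080231


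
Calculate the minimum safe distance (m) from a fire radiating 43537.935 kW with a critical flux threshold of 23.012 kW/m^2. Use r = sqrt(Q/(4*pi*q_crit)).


4*pi*q_crit = 289.18
Q/(4*pi*q_crit) = 150.56
r = sqrt(150.56) = 12.270 m

12.270 m


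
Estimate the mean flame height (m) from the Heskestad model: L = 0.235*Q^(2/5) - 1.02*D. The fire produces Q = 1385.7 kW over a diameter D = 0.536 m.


Q^(2/5) = 18.058
0.235 * Q^(2/5) = 4.2436
1.02 * D = 0.54672
L = 3.6969 m

3.6969 m


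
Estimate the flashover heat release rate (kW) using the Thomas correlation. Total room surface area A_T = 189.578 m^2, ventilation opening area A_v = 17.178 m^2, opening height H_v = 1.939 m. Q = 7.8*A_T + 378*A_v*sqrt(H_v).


7.8*A_T = 1478.7
sqrt(H_v) = 1.3925
378*A_v*sqrt(H_v) = 9041.8
Q = 1478.7 + 9041.8 = 10520 kW

10520 kW


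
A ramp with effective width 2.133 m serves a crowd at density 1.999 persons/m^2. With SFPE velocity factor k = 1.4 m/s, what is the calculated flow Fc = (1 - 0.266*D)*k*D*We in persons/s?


1 - 0.266*D = 1 - 0.266*1.999 = 0.46827
Fs = 0.46827 * 1.4 * 1.999 = 1.3105 persons/(s*m)
Fc = 1.3105 * 2.133 = 2.7953 persons/s

2.7953 persons/s


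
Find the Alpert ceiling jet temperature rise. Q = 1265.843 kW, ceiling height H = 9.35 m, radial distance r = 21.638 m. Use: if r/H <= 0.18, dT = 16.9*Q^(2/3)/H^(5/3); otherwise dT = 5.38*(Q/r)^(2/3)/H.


r/H = 21.638 / 9.35 = 2.3142
r/H > 0.18, so dT = 5.38*(Q/r)^(2/3)/H
Q/r = 58.501
(Q/r)^(2/3) = 15.070
dT = 5.38 * 15.070 / 9.35 = 8.6712 K

8.6712 K


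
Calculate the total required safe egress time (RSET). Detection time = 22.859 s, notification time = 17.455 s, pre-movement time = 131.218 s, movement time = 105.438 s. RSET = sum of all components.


Total = 22.859 + 17.455 + 131.218 + 105.438 = 276.97 s

276.97 s


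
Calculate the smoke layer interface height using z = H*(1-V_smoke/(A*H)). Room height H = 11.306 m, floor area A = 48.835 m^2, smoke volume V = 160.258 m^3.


V/(A*H) = 0.29025
1 - 0.29025 = 0.70975
z = 11.306 * 0.70975 = 8.0244 m

8.0244 m


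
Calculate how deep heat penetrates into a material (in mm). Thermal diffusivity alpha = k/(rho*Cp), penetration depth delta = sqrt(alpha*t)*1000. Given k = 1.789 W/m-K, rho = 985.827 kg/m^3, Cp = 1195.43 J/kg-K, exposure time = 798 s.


alpha = 1.789 / (985.827 * 1195.43) = 1.5180e-06 m^2/s
alpha * t = 0.0012114
delta = sqrt(0.0012114) * 1000 = 34.805 mm

34.805 mm


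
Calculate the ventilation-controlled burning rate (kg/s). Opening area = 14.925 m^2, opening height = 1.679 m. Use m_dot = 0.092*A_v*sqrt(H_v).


sqrt(H_v) = 1.2958
m_dot = 0.092 * 14.925 * 1.2958 = 1.7792 kg/s

1.7792 kg/s


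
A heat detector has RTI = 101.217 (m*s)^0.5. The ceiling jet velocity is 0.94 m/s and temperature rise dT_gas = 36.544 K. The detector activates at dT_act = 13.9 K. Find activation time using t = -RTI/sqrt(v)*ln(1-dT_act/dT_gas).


dT_act/dT_gas = 0.38036
ln(1 - 0.38036) = -0.47862
t = -101.217 / sqrt(0.94) * -0.47862 = 49.967 s

49.967 s


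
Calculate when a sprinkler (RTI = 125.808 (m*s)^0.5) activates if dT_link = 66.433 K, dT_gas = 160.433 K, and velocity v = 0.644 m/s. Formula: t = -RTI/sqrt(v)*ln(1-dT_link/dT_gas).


dT_link/dT_gas = 0.41409
ln(1 - 0.41409) = -0.53458
t = -125.808 / sqrt(0.644) * -0.53458 = 83.807 s

83.807 s


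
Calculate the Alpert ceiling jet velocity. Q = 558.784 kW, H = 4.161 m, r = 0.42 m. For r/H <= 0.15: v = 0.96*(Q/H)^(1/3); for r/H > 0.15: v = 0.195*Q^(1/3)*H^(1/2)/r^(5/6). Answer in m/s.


r/H = 0.42 / 4.161 = 0.10094
r/H <= 0.15, so v = 0.96*(Q/H)^(1/3)
Q/H = 134.29
(Q/H)^(1/3) = 5.1209
v = 0.96 * 5.1209 = 4.9161 m/s

4.9161 m/s


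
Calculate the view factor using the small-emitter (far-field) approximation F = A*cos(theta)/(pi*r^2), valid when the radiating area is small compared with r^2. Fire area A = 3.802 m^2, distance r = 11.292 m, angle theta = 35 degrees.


cos(35 deg) = 0.81915
pi*r^2 = 400.58
F = 3.802 * 0.81915 / 400.58 = 0.0077747

0.0077747


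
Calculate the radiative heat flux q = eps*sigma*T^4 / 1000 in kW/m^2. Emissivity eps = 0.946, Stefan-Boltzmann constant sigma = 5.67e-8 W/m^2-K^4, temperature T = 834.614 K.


T^4 = 4.8522e+11
q = 0.946 * 5.67e-8 * 4.8522e+11 / 1000 = 26.027 kW/m^2

26.027 kW/m^2


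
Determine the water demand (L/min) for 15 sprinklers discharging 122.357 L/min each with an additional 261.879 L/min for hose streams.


Sprinkler demand = 15 * 122.357 = 1835.355 L/min
Total = 1835.355 + 261.879 = 2097.234 L/min

2097.234 L/min


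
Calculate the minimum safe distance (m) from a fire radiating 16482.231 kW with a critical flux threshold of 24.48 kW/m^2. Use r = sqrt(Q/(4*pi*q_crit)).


4*pi*q_crit = 307.62
Q/(4*pi*q_crit) = 53.579
r = sqrt(53.579) = 7.3198 m

7.3198 m


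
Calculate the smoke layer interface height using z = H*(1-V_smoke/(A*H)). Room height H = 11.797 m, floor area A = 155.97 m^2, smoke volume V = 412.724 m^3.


V/(A*H) = 0.22431
1 - 0.22431 = 0.77569
z = 11.797 * 0.77569 = 9.1508 m

9.1508 m


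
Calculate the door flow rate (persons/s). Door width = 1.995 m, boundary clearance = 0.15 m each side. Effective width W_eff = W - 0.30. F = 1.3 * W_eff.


W_eff = 1.995 - 0.30 = 1.695 m
F = 1.3 * 1.695 = 2.2035 persons/s

2.2035 persons/s


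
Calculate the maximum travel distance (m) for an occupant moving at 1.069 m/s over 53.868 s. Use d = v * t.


d = 1.069 * 53.868 = 57.585 m

57.585 m


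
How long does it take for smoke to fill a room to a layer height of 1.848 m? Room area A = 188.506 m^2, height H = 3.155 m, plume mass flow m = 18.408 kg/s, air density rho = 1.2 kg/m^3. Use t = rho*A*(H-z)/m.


H - z = 1.307 m
t = 1.2 * 188.506 * 1.307 / 18.408 = 16.061 s

16.061 s


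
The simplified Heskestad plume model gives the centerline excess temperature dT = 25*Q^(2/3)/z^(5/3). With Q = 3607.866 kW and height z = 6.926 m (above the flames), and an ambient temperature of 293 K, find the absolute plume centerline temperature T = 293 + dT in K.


Q^(2/3) = 235.23
z^(5/3) = 25.165
dT = 25 * 235.23 / 25.165 = 233.69 K
T = 293 + 233.69 = 526.69 K

526.69 K


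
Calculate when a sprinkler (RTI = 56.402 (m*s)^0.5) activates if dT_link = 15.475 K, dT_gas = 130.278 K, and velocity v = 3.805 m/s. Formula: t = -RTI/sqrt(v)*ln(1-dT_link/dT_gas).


dT_link/dT_gas = 0.11878
ln(1 - 0.11878) = -0.12645
t = -56.402 / sqrt(3.805) * -0.12645 = 3.6563 s

3.6563 s


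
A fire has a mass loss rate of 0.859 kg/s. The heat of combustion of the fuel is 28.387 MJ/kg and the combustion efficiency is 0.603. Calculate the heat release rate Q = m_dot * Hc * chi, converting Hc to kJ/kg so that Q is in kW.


Hc = 28.387 MJ/kg = 28.387 * 1000 kJ/kg = 28387 kJ/kg
Q = 0.859 kg/s * 28387 kJ/kg * 0.603 = 14704 kW

14704 kW


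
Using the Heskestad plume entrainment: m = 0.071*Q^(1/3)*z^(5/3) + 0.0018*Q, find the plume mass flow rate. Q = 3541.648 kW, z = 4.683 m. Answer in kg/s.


Q^(1/3) = 15.243
z^(5/3) = 13.108
First term = 0.071 * 15.243 * 13.108 = 14.186
Second term = 0.0018 * 3541.648 = 6.3750
m = 20.561 kg/s

20.561 kg/s


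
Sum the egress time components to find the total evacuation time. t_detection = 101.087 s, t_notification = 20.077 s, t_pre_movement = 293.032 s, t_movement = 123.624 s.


Total = 101.087 + 20.077 + 293.032 + 123.624 = 537.82 s

537.82 s


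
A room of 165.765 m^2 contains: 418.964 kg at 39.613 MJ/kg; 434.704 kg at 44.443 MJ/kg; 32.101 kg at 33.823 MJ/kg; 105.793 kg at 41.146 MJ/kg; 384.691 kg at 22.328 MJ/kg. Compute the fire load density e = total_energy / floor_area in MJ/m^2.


Total energy = 418.964*39.613 + 434.704*44.443 + 32.101*33.823 + 105.793*41.146 + 384.691*22.328
= 16596.42 + 19319.55 + 1085.752 + 4352.959 + 8589.381
= 49944.06 MJ
e = 49944.06 / 165.765 = 301.29 MJ/m^2

301.29 MJ/m^2


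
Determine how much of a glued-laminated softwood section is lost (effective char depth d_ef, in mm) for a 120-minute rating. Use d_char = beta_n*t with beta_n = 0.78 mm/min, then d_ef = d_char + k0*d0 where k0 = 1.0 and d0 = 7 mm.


d_char = 0.78 * 120 = 93.6 mm
d_ef = 93.6 + 1.0*7 = 100.6 mm

100.6 mm


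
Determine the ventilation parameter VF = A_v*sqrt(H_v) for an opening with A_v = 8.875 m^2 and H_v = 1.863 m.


sqrt(H_v) = 1.3649
VF = 8.875 * 1.3649 = 12.114 m^(5/2)

12.114 m^(5/2)


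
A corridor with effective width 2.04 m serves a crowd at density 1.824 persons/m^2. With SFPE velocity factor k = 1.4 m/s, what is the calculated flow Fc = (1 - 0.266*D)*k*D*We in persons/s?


1 - 0.266*D = 1 - 0.266*1.824 = 0.51482
Fs = 0.51482 * 1.4 * 1.824 = 1.3146 persons/(s*m)
Fc = 1.3146 * 2.04 = 2.6819 persons/s

2.6819 persons/s


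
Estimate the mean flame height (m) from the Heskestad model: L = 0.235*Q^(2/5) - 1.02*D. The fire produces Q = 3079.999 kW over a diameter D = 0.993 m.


Q^(2/5) = 24.855
0.235 * Q^(2/5) = 5.8410
1.02 * D = 1.0129
L = 4.8282 m

4.8282 m


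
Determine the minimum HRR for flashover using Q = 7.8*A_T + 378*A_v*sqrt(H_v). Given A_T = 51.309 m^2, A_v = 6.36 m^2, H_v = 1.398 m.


7.8*A_T = 400.21
sqrt(H_v) = 1.1824
378*A_v*sqrt(H_v) = 2842.5
Q = 400.21 + 2842.5 = 3242.7 kW

3242.7 kW


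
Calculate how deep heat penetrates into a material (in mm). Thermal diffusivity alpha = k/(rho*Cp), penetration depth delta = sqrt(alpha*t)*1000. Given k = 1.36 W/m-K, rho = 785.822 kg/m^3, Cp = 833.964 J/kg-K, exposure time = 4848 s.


alpha = 1.36 / (785.822 * 833.964) = 2.0752e-06 m^2/s
alpha * t = 0.010061
delta = sqrt(0.010061) * 1000 = 100.30 mm

100.30 mm


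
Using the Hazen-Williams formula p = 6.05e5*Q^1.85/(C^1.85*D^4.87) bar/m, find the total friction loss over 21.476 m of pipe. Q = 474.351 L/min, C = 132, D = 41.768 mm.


Q^1.85 = 89286
C^1.85 = 8376.5
D^4.87 = 7.8254e+07
p/m = 0.082408 bar/m
p_total = 0.082408 * 21.476 = 1.7698 bar

1.7698 bar


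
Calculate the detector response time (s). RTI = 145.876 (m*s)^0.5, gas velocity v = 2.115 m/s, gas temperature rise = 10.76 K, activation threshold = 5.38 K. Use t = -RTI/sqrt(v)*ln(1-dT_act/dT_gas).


dT_act/dT_gas = 0.5
ln(1 - 0.5) = -0.69315
t = -145.876 / sqrt(2.115) * -0.69315 = 69.527 s

69.527 s


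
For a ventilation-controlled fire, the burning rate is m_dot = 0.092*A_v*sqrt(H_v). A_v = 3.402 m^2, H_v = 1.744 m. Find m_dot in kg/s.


sqrt(H_v) = 1.3206
m_dot = 0.092 * 3.402 * 1.3206 = 0.41333 kg/s

0.41333 kg/s


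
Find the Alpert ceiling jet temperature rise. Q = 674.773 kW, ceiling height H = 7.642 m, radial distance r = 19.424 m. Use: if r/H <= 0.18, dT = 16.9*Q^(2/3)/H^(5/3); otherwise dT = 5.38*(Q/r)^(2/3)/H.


r/H = 19.424 / 7.642 = 2.5417
r/H > 0.18, so dT = 5.38*(Q/r)^(2/3)/H
Q/r = 34.739
(Q/r)^(2/3) = 10.647
dT = 5.38 * 10.647 / 7.642 = 7.4953 K

7.4953 K


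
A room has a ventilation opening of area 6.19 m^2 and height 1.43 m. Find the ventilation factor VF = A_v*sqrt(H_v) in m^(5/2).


sqrt(H_v) = 1.1958
VF = 6.19 * 1.1958 = 7.4022 m^(5/2)

7.4022 m^(5/2)


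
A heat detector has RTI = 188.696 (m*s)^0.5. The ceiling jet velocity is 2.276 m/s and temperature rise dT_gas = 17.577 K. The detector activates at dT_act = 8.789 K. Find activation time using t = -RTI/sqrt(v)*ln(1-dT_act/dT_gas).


dT_act/dT_gas = 0.50003
ln(1 - 0.50003) = -0.69320
t = -188.696 / sqrt(2.276) * -0.69320 = 86.704 s

86.704 s


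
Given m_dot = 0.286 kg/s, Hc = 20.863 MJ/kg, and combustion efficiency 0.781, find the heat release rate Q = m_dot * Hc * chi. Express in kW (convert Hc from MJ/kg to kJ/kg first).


Hc = 20.863 MJ/kg = 20.863 * 1000 kJ/kg = 20863 kJ/kg
Q = 0.286 kg/s * 20863 kJ/kg * 0.781 = 4660.1 kW

4660.1 kW


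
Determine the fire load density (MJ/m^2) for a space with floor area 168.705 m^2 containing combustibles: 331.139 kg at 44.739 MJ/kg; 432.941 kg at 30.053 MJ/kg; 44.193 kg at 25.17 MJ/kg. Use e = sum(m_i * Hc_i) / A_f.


Total energy = 331.139*44.739 + 432.941*30.053 + 44.193*25.17
= 14814.83 + 13011.18 + 1112.338
= 28938.34 MJ
e = 28938.34 / 168.705 = 171.53 MJ/m^2

171.53 MJ/m^2


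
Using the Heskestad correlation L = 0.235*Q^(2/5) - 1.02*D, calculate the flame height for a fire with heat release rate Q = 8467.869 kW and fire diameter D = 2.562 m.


Q^(2/5) = 37.249
0.235 * Q^(2/5) = 8.7534
1.02 * D = 2.6132
L = 6.1402 m

6.1402 m


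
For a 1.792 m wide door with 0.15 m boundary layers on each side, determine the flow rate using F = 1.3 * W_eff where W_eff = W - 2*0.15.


W_eff = 1.792 - 0.30 = 1.492 m
F = 1.3 * 1.492 = 1.9396 persons/s

1.9396 persons/s


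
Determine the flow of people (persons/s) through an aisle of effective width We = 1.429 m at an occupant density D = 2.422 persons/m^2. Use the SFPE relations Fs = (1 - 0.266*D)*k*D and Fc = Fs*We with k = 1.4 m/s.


1 - 0.266*D = 1 - 0.266*2.422 = 0.35575
Fs = 0.35575 * 1.4 * 2.422 = 1.2063 persons/(s*m)
Fc = 1.2063 * 1.429 = 1.7238 persons/s

1.7238 persons/s


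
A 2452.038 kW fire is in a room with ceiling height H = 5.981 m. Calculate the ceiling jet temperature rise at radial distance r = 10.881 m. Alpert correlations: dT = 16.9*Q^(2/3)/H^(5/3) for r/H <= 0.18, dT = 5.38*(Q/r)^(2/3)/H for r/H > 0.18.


r/H = 10.881 / 5.981 = 1.8193
r/H > 0.18, so dT = 5.38*(Q/r)^(2/3)/H
Q/r = 225.35
(Q/r)^(2/3) = 37.032
dT = 5.38 * 37.032 / 5.981 = 33.310 K

33.310 K


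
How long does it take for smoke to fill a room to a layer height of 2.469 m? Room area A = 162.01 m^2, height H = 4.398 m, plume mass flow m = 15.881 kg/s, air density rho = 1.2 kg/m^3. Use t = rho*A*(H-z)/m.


H - z = 1.929 m
t = 1.2 * 162.01 * 1.929 / 15.881 = 23.614 s

23.614 s


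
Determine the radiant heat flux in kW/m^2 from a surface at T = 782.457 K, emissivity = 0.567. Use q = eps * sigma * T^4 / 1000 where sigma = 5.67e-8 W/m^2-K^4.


T^4 = 3.7484e+11
q = 0.567 * 5.67e-8 * 3.7484e+11 / 1000 = 12.051 kW/m^2

12.051 kW/m^2


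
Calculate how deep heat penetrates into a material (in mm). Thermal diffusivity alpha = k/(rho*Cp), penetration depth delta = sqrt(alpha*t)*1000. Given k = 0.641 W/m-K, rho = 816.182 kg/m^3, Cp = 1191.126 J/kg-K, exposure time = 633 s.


alpha = 0.641 / (816.182 * 1191.126) = 6.5935e-07 m^2/s
alpha * t = 0.00041737
delta = sqrt(0.00041737) * 1000 = 20.430 mm

20.430 mm


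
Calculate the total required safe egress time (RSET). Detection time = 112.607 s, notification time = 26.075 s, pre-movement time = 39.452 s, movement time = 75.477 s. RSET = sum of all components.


Total = 112.607 + 26.075 + 39.452 + 75.477 = 253.611 s

253.611 s


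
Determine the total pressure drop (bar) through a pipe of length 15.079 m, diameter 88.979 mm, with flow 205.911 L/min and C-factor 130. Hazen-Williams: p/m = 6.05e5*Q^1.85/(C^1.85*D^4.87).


Q^1.85 = 19068
C^1.85 = 8143.2
D^4.87 = 3.1119e+09
p/m = 0.00045524 bar/m
p_total = 0.00045524 * 15.079 = 0.0068645 bar

0.0068645 bar


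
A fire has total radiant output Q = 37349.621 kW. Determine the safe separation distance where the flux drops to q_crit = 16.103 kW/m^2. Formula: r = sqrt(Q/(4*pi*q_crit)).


4*pi*q_crit = 202.36
Q/(4*pi*q_crit) = 184.57
r = sqrt(184.57) = 13.586 m

13.586 m


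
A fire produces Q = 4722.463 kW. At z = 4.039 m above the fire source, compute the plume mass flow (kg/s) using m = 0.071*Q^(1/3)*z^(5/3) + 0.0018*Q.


Q^(1/3) = 16.777
z^(5/3) = 10.244
First term = 0.071 * 16.777 * 10.244 = 12.202
Second term = 0.0018 * 4722.463 = 8.5004
m = 20.703 kg/s

20.703 kg/s


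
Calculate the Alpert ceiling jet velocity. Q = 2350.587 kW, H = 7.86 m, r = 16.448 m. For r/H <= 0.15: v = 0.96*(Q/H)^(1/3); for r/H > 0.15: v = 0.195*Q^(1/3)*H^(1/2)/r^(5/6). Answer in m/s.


r/H = 16.448 / 7.86 = 2.0926
r/H > 0.15, so v = 0.195*Q^(1/3)*H^(1/2)/r^(5/6)
Q^(1/3) = 13.296
H^(1/2) = 2.8036
r^(5/6) = 10.314
v = 0.195 * 13.296 * 2.8036 / 10.314 = 0.70476 m/s

0.70476 m/s


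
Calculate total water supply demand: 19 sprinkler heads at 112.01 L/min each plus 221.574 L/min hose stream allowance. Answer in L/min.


Sprinkler demand = 19 * 112.01 = 2128.19 L/min
Total = 2128.19 + 221.574 = 2349.764 L/min

2349.764 L/min


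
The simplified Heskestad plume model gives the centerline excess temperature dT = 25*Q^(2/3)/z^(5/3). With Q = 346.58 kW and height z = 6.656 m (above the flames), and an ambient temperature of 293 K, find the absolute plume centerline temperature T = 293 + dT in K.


Q^(2/3) = 49.340
z^(5/3) = 23.552
dT = 25 * 49.340 / 23.552 = 52.375 K
T = 293 + 52.375 = 345.37 K

345.37 K


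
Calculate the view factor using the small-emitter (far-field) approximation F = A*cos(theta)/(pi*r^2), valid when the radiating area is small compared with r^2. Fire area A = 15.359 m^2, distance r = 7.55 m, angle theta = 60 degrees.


cos(60 deg) = 0.5
pi*r^2 = 179.08
F = 15.359 * 0.5 / 179.08 = 0.042883

0.042883


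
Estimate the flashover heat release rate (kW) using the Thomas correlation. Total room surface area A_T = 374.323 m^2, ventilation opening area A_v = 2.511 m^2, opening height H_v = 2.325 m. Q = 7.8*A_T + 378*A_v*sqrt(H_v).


7.8*A_T = 2919.7
sqrt(H_v) = 1.5248
378*A_v*sqrt(H_v) = 1447.3
Q = 2919.7 + 1447.3 = 4367.0 kW

4367.0 kW


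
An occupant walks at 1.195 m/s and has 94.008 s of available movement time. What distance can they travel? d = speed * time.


d = 1.195 * 94.008 = 112.34 m

112.34 m


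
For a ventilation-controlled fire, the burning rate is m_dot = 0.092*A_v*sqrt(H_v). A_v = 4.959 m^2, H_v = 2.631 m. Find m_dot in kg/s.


sqrt(H_v) = 1.6220
m_dot = 0.092 * 4.959 * 1.6220 = 0.74002 kg/s

0.74002 kg/s


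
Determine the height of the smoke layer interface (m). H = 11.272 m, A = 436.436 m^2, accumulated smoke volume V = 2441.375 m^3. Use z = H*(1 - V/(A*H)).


V/(A*H) = 0.49626
1 - 0.49626 = 0.50374
z = 11.272 * 0.50374 = 5.6781 m

5.6781 m


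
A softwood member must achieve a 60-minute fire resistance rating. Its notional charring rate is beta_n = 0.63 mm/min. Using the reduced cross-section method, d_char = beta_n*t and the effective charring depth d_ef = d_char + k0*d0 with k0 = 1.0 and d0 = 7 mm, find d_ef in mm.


d_char = 0.63 * 60 = 37.8 mm
d_ef = 37.8 + 1.0*7 = 44.8 mm

44.8 mm


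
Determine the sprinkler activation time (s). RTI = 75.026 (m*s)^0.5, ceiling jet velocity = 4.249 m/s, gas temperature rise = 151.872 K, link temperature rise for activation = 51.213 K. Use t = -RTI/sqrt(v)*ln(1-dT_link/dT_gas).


dT_link/dT_gas = 0.33721
ln(1 - 0.33721) = -0.41130
t = -75.026 / sqrt(4.249) * -0.41130 = 14.970 s

14.970 s


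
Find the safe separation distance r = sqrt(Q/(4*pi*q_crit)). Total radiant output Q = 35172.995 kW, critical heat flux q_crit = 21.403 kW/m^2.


4*pi*q_crit = 268.96
Q/(4*pi*q_crit) = 130.78
r = sqrt(130.78) = 11.436 m

11.436 m


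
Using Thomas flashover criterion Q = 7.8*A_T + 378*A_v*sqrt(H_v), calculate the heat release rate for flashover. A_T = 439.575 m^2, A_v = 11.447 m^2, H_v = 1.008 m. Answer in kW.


7.8*A_T = 3428.685
sqrt(H_v) = 1.0040
378*A_v*sqrt(H_v) = 4344.2
Q = 3428.685 + 4344.2 = 7772.9 kW

7772.9 kW


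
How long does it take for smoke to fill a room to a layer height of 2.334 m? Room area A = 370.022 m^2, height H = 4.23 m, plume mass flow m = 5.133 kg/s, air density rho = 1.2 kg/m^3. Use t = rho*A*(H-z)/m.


H - z = 1.896 m
t = 1.2 * 370.022 * 1.896 / 5.133 = 164.01 s

164.01 s


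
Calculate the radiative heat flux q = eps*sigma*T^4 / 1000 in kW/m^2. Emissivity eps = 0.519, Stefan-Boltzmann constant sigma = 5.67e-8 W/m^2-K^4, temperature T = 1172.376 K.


T^4 = 1.8892e+12
q = 0.519 * 5.67e-8 * 1.8892e+12 / 1000 = 55.593 kW/m^2

55.593 kW/m^2


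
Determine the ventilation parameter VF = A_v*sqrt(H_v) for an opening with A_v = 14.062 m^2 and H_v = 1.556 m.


sqrt(H_v) = 1.2474
VF = 14.062 * 1.2474 = 17.541 m^(5/2)

17.541 m^(5/2)
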